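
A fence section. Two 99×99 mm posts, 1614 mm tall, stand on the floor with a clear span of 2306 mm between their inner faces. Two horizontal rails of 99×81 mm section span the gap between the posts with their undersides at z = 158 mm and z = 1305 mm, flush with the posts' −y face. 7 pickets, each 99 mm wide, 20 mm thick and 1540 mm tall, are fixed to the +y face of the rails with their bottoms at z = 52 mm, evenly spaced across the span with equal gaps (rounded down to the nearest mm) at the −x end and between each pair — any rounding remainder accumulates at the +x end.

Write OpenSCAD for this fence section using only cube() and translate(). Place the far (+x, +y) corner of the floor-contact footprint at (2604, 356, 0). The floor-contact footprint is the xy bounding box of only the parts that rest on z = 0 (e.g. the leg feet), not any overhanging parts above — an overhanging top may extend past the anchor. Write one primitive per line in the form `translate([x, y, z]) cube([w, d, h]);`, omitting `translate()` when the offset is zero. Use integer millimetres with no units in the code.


translate([100, 257, 0]) cube([99, 99, 1614]);
translate([2505, 257, 0]) cube([99, 99, 1614]);
translate([199, 257, 158]) cube([2306, 99, 81]);
translate([199, 257, 1305]) cube([2306, 99, 81]);
translate([400, 356, 52]) cube([99, 20, 1540]);
translate([700, 356, 52]) cube([99, 20, 1540]);
translate([1000, 356, 52]) cube([99, 20, 1540]);
translate([1300, 356, 52]) cube([99, 20, 1540]);
translate([1600, 356, 52]) cube([99, 20, 1540]);
translate([1900, 356, 52]) cube([99, 20, 1540]);
translate([2200, 356, 52]) cube([99, 20, 1540]);


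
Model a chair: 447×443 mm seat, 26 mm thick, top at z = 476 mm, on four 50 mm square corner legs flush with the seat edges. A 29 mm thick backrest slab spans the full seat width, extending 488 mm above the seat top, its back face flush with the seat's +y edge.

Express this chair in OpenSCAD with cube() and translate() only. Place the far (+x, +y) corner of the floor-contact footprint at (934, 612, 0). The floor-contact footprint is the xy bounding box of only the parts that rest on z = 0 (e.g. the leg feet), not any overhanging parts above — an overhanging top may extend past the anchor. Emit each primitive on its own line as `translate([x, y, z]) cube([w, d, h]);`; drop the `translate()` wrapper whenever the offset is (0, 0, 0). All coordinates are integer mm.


translate([487, 169, 450]) cube([447, 443, 26]);
translate([487, 169, 0]) cube([50, 50, 450]);
translate([884, 169, 0]) cube([50, 50, 450]);
translate([487, 562, 0]) cube([50, 50, 450]);
translate([884, 562, 0]) cube([50, 50, 450]);
translate([487, 583, 476]) cube([447, 29, 488]);


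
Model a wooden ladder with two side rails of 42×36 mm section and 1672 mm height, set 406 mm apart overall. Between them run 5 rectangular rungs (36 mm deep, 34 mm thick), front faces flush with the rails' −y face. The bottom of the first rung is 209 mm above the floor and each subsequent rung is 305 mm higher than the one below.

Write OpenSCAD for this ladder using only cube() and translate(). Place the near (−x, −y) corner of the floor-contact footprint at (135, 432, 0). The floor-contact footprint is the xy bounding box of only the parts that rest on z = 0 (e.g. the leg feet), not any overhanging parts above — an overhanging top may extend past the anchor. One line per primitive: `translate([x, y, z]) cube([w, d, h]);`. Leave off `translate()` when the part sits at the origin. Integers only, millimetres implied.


translate([135, 432, 0]) cube([42, 36, 1672]);
translate([499, 432, 0]) cube([42, 36, 1672]);
translate([177, 432, 209]) cube([322, 36, 34]);
translate([177, 432, 514]) cube([322, 36, 34]);
translate([177, 432, 819]) cube([322, 36, 34]);
translate([177, 432, 1124]) cube([322, 36, 34]);
translate([177, 432, 1429]) cube([322, 36, 34]);


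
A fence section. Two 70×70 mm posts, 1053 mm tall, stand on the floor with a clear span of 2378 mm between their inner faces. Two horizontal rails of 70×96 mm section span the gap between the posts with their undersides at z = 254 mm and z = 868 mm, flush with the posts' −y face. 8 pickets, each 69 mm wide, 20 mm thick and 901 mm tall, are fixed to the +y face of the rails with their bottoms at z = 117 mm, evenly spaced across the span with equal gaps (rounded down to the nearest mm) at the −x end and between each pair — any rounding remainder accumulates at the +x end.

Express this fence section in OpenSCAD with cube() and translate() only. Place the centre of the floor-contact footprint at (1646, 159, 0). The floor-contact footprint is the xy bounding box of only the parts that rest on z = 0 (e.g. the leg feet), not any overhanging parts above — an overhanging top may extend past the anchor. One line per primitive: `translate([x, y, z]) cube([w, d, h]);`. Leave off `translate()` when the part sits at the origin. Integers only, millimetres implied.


translate([387, 124, 0]) cube([70, 70, 1053]);
translate([2835, 124, 0]) cube([70, 70, 1053]);
translate([457, 124, 254]) cube([2378, 70, 96]);
translate([457, 124, 868]) cube([2378, 70, 96]);
translate([659, 194, 117]) cube([69, 20, 901]);
translate([930, 194, 117]) cube([69, 20, 901]);
translate([1201, 194, 117]) cube([69, 20, 901]);
translate([1472, 194, 117]) cube([69, 20, 901]);
translate([1743, 194, 117]) cube([69, 20, 901]);
translate([2014, 194, 117]) cube([69, 20, 901]);
translate([2285, 194, 117]) cube([69, 20, 901]);
translate([2556, 194, 117]) cube([69, 20, 901]);


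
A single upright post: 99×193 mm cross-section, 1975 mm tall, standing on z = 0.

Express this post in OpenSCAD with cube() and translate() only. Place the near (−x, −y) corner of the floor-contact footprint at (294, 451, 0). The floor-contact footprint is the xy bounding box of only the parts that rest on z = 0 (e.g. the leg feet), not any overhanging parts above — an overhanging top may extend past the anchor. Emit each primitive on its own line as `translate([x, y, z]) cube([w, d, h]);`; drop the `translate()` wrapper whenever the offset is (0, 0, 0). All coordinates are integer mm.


translate([294, 451, 0]) cube([99, 193, 1975]);


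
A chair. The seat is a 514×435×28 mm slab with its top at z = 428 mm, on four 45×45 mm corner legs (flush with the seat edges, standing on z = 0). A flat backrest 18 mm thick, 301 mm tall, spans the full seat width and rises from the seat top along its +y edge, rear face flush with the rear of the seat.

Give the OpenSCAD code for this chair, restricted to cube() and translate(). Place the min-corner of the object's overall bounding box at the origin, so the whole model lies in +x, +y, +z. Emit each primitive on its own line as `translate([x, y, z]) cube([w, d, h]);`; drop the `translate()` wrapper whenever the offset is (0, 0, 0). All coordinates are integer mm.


// leg_h = 428 - 28 = 400
translate([0, 0, 400]) cube([514, 435, 28]);
cube([45, 45, 400]);
translate([469, 0, 0]) cube([45, 45, 400]);
translate([0, 390, 0]) cube([45, 45, 400]);
translate([469, 390, 0]) cube([45, 45, 400]);
translate([0, 417, 428]) cube([514, 18, 301]);


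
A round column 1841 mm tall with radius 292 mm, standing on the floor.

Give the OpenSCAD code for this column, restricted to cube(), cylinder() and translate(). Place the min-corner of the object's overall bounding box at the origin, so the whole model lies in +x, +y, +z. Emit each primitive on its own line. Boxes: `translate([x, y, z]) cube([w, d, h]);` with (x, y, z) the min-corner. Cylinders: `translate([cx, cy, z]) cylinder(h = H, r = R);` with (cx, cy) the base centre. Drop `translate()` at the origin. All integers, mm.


translate([292, 292, 0]) cylinder(h = 1841, r = 292);


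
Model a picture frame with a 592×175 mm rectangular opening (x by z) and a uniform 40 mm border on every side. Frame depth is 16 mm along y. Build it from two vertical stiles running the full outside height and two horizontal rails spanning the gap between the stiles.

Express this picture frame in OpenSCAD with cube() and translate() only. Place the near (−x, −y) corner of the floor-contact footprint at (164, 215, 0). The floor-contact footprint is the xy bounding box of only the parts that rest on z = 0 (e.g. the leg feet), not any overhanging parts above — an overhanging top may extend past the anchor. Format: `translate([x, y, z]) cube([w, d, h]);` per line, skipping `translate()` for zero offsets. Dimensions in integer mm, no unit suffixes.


translate([164, 215, 0]) cube([40, 16, 255]);
translate([796, 215, 0]) cube([40, 16, 255]);
translate([204, 215, 0]) cube([592, 16, 40]);
translate([204, 215, 215]) cube([592, 16, 40]);


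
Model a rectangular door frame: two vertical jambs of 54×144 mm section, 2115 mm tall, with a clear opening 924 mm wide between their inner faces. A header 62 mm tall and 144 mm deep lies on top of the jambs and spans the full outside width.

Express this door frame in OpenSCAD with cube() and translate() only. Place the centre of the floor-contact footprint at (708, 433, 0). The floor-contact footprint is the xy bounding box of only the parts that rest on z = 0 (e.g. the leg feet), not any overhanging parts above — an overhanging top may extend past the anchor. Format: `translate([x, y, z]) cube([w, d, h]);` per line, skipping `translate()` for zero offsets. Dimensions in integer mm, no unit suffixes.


translate([192, 361, 0]) cube([54, 144, 2115]);
translate([1170, 361, 0]) cube([54, 144, 2115]);
translate([192, 361, 2115]) cube([1032, 144, 62]);


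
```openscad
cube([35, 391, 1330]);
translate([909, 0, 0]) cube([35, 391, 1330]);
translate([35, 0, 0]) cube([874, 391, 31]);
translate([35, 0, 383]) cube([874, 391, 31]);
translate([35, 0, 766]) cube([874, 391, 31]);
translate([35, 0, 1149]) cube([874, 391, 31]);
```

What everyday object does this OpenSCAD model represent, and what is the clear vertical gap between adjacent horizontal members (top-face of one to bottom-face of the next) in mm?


A bookshelf. The clear shelf gap is 352 mm.

Two tall side panels with 4 horizontal boards between them — a bookshelf. The first two shelf undersides are at z = 0 and z = 383; with shelf thickness 31, the clear gap is 383 − 0 − 31 = 352 mm.


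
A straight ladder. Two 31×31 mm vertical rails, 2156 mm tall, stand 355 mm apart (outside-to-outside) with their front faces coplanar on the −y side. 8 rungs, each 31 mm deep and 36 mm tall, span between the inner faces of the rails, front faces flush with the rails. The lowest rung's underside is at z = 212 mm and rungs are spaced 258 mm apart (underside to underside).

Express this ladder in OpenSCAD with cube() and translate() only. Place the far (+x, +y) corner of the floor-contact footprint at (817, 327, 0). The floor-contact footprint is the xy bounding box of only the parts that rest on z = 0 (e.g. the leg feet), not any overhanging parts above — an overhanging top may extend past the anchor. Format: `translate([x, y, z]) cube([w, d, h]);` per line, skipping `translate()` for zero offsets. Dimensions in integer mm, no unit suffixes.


translate([462, 296, 0]) cube([31, 31, 2156]);
translate([786, 296, 0]) cube([31, 31, 2156]);
translate([493, 296, 212]) cube([293, 31, 36]);
translate([493, 296, 470]) cube([293, 31, 36]);
translate([493, 296, 728]) cube([293, 31, 36]);
translate([493, 296, 986]) cube([293, 31, 36]);
translate([493, 296, 1244]) cube([293, 31, 36]);
translate([493, 296, 1502]) cube([293, 31, 36]);
translate([493, 296, 1760]) cube([293, 31, 36]);
translate([493, 296, 2018]) cube([293, 31, 36]);


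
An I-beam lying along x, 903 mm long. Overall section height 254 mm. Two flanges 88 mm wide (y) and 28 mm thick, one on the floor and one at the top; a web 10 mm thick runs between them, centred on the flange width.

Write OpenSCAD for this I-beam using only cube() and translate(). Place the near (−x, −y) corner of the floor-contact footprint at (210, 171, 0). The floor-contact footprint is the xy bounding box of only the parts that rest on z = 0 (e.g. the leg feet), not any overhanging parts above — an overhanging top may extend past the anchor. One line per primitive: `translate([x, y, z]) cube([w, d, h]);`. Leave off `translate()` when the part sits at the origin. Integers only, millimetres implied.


translate([210, 171, 0]) cube([903, 88, 28]);
translate([210, 210, 28]) cube([903, 10, 198]);
translate([210, 171, 226]) cube([903, 88, 28]);


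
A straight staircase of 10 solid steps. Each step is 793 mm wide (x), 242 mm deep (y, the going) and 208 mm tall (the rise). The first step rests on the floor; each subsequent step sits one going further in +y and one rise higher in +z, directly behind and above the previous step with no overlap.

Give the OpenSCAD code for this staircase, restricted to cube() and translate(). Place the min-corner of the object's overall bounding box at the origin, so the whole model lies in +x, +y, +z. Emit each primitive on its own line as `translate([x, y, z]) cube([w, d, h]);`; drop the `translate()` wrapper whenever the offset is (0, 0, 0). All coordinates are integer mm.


cube([793, 242, 208]);
translate([0, 242, 208]) cube([793, 242, 208]);
translate([0, 484, 416]) cube([793, 242, 208]);
translate([0, 726, 624]) cube([793, 242, 208]);
translate([0, 968, 832]) cube([793, 242, 208]);
translate([0, 1210, 1040]) cube([793, 242, 208]);
translate([0, 1452, 1248]) cube([793, 242, 208]);
translate([0, 1694, 1456]) cube([793, 242, 208]);
translate([0, 1936, 1664]) cube([793, 242, 208]);
translate([0, 2178, 1872]) cube([793, 242, 208]);


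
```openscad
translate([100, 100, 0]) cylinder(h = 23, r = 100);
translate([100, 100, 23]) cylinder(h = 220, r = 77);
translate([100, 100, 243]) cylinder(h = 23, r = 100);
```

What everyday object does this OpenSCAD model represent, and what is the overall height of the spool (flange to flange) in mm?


A spool. The overall height is 266 mm.

Three coaxial cylinders, large–small–large — a spool. Two 23 mm flanges and a 220 mm core give 23 + 220 + 23 = 266 mm.


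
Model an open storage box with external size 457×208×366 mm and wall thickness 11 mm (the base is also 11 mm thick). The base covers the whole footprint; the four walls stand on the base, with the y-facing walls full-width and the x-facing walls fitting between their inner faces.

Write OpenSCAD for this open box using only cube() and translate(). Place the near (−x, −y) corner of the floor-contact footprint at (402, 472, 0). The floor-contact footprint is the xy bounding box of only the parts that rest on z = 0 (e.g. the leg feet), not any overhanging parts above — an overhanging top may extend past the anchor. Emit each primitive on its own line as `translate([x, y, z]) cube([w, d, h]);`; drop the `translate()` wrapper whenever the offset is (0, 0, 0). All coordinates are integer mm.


translate([402, 472, 0]) cube([457, 208, 11]);
translate([402, 472, 11]) cube([457, 11, 355]);
translate([402, 669, 11]) cube([457, 11, 355]);
translate([402, 483, 11]) cube([11, 186, 355]);
translate([848, 483, 11]) cube([11, 186, 355]);


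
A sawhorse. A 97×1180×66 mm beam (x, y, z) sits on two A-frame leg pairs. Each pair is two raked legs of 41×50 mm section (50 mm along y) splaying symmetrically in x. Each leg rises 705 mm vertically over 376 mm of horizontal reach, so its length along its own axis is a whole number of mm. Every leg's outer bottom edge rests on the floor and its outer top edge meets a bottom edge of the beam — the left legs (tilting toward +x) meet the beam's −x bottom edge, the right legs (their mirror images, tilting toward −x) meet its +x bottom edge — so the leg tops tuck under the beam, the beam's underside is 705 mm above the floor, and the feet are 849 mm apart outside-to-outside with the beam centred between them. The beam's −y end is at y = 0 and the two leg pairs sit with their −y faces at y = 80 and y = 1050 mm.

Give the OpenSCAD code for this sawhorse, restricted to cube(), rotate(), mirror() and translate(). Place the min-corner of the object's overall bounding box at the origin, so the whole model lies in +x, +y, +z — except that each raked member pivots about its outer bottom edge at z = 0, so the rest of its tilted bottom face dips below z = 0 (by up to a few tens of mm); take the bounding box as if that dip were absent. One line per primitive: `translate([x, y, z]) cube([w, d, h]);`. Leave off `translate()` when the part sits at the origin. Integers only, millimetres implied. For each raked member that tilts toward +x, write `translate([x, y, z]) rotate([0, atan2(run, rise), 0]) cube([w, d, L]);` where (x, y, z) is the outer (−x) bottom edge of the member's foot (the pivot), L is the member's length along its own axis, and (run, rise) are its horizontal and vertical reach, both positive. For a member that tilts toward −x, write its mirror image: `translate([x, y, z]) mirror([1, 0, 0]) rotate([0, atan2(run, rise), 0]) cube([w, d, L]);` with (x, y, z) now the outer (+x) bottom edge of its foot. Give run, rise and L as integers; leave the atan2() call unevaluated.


translate([376, 0, 705]) cube([97, 1180, 66]);
translate([0, 80, 0]) rotate([0, atan2(376, 705), 0]) cube([41, 50, 799]);
translate([849, 80, 0]) mirror([1, 0, 0]) rotate([0, atan2(376, 705), 0]) cube([41, 50, 799]);
translate([0, 1050, 0]) rotate([0, atan2(376, 705), 0]) cube([41, 50, 799]);
translate([849, 1050, 0]) mirror([1, 0, 0]) rotate([0, atan2(376, 705), 0]) cube([41, 50, 799]);


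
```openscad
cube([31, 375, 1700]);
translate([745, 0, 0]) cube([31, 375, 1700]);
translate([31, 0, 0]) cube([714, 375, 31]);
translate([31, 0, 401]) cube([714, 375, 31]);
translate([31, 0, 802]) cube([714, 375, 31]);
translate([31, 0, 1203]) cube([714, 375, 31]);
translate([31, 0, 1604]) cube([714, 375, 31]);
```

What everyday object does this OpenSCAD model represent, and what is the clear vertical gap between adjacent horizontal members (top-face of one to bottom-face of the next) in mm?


A bookshelf. The clear shelf gap is 370 mm.

Two tall side panels with 5 horizontal boards between them — a bookshelf. The first two shelf undersides are at z = 0 and z = 401; with shelf thickness 31, the clear gap is 401 − 0 − 31 = 370 mm.


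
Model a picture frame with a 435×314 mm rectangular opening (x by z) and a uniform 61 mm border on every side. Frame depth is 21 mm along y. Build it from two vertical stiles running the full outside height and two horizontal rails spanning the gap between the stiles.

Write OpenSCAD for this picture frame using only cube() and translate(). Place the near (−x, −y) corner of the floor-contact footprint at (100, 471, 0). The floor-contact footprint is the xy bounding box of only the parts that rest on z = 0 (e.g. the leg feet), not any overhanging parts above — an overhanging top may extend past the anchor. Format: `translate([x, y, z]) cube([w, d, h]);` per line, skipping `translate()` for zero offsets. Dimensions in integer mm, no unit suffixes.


translate([100, 471, 0]) cube([61, 21, 436]);
translate([596, 471, 0]) cube([61, 21, 436]);
translate([161, 471, 0]) cube([435, 21, 61]);
translate([161, 471, 375]) cube([435, 21, 61]);


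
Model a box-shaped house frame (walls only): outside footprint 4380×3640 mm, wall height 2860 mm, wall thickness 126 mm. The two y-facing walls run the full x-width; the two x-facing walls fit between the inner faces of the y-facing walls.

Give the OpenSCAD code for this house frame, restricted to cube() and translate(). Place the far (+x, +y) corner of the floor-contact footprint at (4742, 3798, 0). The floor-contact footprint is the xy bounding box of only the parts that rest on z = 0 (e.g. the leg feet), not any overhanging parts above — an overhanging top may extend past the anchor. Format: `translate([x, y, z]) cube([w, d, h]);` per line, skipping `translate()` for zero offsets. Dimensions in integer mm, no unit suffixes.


translate([362, 158, 0]) cube([4380, 126, 2860]);
translate([362, 3672, 0]) cube([4380, 126, 2860]);
translate([362, 284, 0]) cube([126, 3388, 2860]);
translate([4616, 284, 0]) cube([126, 3388, 2860]);


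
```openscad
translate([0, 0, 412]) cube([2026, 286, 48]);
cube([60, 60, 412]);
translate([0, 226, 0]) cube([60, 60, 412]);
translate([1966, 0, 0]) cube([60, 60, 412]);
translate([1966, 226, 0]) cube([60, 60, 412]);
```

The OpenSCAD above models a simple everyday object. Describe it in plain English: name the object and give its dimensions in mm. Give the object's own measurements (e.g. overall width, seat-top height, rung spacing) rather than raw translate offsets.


A bench: a 2026×286 mm seat slab, 48 mm thick, top at z = 460 mm, on four 60×60 mm square legs flush with the seat corners and standing on z = 0.


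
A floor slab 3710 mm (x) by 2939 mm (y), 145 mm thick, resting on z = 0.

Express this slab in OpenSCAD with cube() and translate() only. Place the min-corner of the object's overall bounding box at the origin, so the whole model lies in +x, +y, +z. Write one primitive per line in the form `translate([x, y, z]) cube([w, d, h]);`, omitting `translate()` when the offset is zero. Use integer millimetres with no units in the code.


cube([3710, 2939, 145]);


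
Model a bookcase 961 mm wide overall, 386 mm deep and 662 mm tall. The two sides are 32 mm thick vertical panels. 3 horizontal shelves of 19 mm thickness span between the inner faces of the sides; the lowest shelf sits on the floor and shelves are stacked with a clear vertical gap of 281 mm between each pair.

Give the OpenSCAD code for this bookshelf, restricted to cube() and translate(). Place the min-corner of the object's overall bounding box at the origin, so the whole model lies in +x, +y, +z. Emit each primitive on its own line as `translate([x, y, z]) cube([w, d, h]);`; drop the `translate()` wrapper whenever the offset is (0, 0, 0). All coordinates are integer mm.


cube([32, 386, 662]);
translate([929, 0, 0]) cube([32, 386, 662]);
translate([32, 0, 0]) cube([897, 386, 19]);
translate([32, 0, 300]) cube([897, 386, 19]);
translate([32, 0, 600]) cube([897, 386, 19]);


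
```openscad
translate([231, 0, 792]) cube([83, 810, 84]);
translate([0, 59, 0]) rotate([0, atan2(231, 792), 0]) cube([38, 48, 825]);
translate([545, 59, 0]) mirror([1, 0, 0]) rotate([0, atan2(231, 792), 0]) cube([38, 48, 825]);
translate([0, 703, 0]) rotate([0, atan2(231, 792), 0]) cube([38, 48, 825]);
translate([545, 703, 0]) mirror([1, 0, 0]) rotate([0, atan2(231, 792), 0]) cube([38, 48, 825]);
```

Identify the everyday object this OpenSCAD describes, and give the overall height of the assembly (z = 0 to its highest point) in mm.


A sawhorse. The overall height is 876 mm.

A beam across two mirrored pairs of raked legs — a sawhorse. The beam's underside is at z = 792 (matching the legs' vertical rise in atan2(231, 792)) and the beam is 84 mm tall, so its top is at 792 + 84 = 876 mm. The raked legs top out at the beam's underside, so that is the highest point.


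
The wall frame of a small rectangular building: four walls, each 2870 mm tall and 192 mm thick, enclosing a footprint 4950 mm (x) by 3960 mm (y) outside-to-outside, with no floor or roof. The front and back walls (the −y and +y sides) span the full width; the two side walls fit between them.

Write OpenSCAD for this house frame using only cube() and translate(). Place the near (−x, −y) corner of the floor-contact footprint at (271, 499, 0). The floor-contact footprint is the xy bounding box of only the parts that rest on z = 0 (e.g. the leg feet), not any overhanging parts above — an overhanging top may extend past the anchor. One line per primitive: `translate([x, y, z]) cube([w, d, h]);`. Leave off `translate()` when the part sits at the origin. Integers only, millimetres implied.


translate([271, 499, 0]) cube([4950, 192, 2870]);
translate([271, 4267, 0]) cube([4950, 192, 2870]);
translate([271, 691, 0]) cube([192, 3576, 2870]);
translate([5029, 691, 0]) cube([192, 3576, 2870]);


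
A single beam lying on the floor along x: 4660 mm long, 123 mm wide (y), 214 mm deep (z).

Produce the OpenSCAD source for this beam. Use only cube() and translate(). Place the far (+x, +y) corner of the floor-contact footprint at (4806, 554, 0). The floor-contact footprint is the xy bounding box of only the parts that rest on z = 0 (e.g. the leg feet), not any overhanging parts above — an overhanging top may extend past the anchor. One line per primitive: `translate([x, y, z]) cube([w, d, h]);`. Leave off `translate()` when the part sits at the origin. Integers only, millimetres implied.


translate([146, 431, 0]) cube([4660, 123, 214]);


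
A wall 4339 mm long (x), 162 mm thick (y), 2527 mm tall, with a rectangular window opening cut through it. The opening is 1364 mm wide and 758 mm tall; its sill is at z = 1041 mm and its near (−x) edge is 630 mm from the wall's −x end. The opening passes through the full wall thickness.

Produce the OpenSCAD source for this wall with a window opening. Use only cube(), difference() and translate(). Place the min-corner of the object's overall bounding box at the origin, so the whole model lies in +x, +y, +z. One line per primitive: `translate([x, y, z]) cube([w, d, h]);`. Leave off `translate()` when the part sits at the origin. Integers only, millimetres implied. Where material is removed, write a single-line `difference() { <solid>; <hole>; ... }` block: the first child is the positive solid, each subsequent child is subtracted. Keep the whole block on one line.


difference() { cube([4339, 162, 2527]); translate([630, 0, 1041]) cube([1364, 162, 758]); }


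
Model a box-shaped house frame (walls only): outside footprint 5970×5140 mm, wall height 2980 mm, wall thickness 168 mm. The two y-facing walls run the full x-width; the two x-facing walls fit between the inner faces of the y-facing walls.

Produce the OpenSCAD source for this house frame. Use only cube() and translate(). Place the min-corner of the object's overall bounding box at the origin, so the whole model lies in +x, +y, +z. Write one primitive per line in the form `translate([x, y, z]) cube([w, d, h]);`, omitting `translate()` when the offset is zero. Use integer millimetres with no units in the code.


cube([5970, 168, 2980]);
translate([0, 4972, 0]) cube([5970, 168, 2980]);
translate([0, 168, 0]) cube([168, 4804, 2980]);
translate([5802, 168, 0]) cube([168, 4804, 2980]);


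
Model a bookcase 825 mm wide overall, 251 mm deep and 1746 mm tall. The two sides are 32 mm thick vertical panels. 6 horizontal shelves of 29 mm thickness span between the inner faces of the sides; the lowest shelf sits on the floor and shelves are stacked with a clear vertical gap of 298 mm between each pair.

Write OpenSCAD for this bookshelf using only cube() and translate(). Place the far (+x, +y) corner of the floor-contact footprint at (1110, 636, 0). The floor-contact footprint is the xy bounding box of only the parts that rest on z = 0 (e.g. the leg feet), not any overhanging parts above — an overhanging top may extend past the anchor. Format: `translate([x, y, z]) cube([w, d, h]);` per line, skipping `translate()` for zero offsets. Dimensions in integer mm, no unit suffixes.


translate([285, 385, 0]) cube([32, 251, 1746]);
translate([1078, 385, 0]) cube([32, 251, 1746]);
translate([317, 385, 0]) cube([761, 251, 29]);
translate([317, 385, 327]) cube([761, 251, 29]);
translate([317, 385, 654]) cube([761, 251, 29]);
translate([317, 385, 981]) cube([761, 251, 29]);
translate([317, 385, 1308]) cube([761, 251, 29]);
translate([317, 385, 1635]) cube([761, 251, 29]);


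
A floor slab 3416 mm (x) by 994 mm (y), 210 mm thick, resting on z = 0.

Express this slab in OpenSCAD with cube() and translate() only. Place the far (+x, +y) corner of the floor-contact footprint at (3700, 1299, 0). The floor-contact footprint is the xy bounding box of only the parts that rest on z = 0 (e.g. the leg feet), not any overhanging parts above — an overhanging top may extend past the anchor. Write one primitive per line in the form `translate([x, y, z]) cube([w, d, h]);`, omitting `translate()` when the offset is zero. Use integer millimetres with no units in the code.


translate([284, 305, 0]) cube([3416, 994, 210]);


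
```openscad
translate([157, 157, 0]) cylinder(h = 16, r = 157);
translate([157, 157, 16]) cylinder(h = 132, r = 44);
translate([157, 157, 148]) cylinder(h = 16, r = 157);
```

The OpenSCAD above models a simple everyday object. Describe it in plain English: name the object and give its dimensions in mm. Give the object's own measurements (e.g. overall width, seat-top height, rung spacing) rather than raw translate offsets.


A spool: two coaxial disc flanges of radius 157 mm and thickness 16 mm, joined by a core cylinder of radius 44 mm and height 132 mm. The lower flange rests on z = 0 and the three cylinders share a vertical axis.


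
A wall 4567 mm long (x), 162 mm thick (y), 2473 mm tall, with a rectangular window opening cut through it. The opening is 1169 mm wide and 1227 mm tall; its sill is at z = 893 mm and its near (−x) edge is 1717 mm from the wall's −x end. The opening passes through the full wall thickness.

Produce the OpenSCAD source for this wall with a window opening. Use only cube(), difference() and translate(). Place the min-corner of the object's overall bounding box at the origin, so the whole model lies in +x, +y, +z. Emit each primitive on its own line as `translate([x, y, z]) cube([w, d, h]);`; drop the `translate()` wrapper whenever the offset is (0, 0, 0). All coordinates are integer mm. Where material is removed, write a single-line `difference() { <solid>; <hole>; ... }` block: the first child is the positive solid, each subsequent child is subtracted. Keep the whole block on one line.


difference() { cube([4567, 162, 2473]); translate([1717, 0, 893]) cube([1169, 162, 1227]); }


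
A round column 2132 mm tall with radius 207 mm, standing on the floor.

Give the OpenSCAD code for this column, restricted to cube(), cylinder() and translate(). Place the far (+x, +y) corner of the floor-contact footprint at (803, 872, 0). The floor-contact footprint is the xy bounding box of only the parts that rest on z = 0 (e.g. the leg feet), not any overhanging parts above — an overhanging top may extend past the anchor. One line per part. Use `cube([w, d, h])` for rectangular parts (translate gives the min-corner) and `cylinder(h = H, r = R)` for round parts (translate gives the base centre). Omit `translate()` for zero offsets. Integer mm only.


translate([596, 665, 0]) cylinder(h = 2132, r = 207);


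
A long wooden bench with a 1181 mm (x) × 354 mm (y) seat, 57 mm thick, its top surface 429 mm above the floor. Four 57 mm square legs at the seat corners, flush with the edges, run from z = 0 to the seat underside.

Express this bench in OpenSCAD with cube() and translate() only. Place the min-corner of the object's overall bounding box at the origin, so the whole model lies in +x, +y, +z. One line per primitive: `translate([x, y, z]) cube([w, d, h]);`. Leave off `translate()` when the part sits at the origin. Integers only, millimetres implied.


translate([0, 0, 372]) cube([1181, 354, 57]);
cube([57, 57, 372]);
translate([0, 297, 0]) cube([57, 57, 372]);
translate([1124, 0, 0]) cube([57, 57, 372]);
translate([1124, 297, 0]) cube([57, 57, 372]);


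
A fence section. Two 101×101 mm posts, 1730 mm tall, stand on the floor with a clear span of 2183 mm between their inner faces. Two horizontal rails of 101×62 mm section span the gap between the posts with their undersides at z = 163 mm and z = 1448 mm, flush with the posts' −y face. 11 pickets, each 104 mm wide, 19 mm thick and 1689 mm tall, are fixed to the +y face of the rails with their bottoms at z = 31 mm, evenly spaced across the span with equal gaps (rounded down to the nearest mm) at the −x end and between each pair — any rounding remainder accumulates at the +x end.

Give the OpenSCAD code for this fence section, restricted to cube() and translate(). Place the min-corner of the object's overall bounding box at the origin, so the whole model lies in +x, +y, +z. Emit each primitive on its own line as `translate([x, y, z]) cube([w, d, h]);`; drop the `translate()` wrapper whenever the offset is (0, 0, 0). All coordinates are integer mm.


cube([101, 101, 1730]);
translate([2284, 0, 0]) cube([101, 101, 1730]);
translate([101, 0, 163]) cube([2183, 101, 62]);
translate([101, 0, 1448]) cube([2183, 101, 62]);
translate([187, 101, 31]) cube([104, 19, 1689]);
translate([377, 101, 31]) cube([104, 19, 1689]);
translate([567, 101, 31]) cube([104, 19, 1689]);
translate([757, 101, 31]) cube([104, 19, 1689]);
translate([947, 101, 31]) cube([104, 19, 1689]);
translate([1137, 101, 31]) cube([104, 19, 1689]);
translate([1327, 101, 31]) cube([104, 19, 1689]);
translate([1517, 101, 31]) cube([104, 19, 1689]);
translate([1707, 101, 31]) cube([104, 19, 1689]);
translate([1897, 101, 31]) cube([104, 19, 1689]);
translate([2087, 101, 31]) cube([104, 19, 1689]);


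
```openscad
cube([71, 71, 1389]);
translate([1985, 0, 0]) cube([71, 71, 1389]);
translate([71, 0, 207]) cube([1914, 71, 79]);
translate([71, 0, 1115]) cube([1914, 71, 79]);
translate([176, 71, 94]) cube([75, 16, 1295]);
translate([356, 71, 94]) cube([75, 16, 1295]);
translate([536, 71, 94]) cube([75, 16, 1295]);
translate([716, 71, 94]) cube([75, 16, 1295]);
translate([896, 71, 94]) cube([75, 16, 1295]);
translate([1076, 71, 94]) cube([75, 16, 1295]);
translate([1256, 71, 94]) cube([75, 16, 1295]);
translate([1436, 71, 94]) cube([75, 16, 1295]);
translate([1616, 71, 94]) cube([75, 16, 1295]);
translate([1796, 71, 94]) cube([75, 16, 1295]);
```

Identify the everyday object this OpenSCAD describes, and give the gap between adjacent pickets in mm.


A fence section. The picket gap is 105 mm.

Two posts, two rails, 10 pickets — a fence section. Span 1914 mm holds 10 pickets of 75 mm with 11 equal gaps: ⌊(1914 − 10·75) / 11⌋ = 105 mm.


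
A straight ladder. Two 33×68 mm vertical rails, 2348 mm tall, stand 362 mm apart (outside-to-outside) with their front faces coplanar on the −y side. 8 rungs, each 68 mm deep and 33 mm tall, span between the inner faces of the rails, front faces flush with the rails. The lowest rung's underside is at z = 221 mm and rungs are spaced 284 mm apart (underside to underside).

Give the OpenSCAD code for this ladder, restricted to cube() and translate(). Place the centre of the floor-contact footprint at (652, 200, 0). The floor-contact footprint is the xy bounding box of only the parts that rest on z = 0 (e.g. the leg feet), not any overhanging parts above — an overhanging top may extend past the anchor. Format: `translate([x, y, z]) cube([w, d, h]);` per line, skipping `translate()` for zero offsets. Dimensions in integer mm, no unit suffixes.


translate([471, 166, 0]) cube([33, 68, 2348]);
translate([800, 166, 0]) cube([33, 68, 2348]);
translate([504, 166, 221]) cube([296, 68, 33]);
translate([504, 166, 505]) cube([296, 68, 33]);
translate([504, 166, 789]) cube([296, 68, 33]);
translate([504, 166, 1073]) cube([296, 68, 33]);
translate([504, 166, 1357]) cube([296, 68, 33]);
translate([504, 166, 1641]) cube([296, 68, 33]);
translate([504, 166, 1925]) cube([296, 68, 33]);
translate([504, 166, 2209]) cube([296, 68, 33]);


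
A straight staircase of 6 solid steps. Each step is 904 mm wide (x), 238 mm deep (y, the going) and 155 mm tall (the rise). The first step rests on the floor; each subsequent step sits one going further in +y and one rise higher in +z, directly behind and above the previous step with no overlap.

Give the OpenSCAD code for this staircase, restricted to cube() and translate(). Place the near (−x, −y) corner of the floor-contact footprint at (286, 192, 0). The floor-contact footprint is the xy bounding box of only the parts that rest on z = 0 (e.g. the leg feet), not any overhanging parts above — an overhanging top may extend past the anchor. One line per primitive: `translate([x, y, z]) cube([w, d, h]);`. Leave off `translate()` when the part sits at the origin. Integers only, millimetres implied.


translate([286, 192, 0]) cube([904, 238, 155]);
translate([286, 430, 155]) cube([904, 238, 155]);
translate([286, 668, 310]) cube([904, 238, 155]);
translate([286, 906, 465]) cube([904, 238, 155]);
translate([286, 1144, 620]) cube([904, 238, 155]);
translate([286, 1382, 775]) cube([904, 238, 155]);


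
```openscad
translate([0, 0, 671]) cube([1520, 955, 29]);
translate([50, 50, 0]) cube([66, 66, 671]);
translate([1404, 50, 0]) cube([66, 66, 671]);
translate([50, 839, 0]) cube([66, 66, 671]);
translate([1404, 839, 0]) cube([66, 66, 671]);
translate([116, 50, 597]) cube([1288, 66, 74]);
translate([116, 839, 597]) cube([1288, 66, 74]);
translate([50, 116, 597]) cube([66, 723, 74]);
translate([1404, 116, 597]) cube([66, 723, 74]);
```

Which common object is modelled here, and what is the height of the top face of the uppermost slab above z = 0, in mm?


A table. The table height is 700 mm.

A 1520×955×29 slab sits at z = 671 on four 66 mm square posts — a table. The top surface is at 671 + 29 = 700 mm.


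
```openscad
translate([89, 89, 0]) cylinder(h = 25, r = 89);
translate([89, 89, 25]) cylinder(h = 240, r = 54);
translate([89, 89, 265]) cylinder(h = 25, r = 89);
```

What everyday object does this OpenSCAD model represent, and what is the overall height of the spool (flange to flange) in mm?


A spool. The overall height is 290 mm.

Three coaxial cylinders, large–small–large — a spool. Two 25 mm flanges and a 240 mm core give 25 + 240 + 25 = 290 mm.


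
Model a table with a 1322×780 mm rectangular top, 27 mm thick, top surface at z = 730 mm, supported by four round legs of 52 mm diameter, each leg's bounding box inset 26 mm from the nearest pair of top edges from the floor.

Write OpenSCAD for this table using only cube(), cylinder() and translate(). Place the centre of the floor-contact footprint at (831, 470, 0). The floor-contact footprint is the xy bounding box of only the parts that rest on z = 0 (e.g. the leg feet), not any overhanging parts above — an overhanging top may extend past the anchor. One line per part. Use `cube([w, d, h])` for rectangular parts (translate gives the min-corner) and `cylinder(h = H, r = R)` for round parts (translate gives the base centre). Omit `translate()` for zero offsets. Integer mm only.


translate([170, 80, 703]) cube([1322, 780, 27]);
translate([222, 132, 0]) cylinder(h = 703, r = 26);
translate([1440, 132, 0]) cylinder(h = 703, r = 26);
translate([222, 808, 0]) cylinder(h = 703, r = 26);
translate([1440, 808, 0]) cylinder(h = 703, r = 26);


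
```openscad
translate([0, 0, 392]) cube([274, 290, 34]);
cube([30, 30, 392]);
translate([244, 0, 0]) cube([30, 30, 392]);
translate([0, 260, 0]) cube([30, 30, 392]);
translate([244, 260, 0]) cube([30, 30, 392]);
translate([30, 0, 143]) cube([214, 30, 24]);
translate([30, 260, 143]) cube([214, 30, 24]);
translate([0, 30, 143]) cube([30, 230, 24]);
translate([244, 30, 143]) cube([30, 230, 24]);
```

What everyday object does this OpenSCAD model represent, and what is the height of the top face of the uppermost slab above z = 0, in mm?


A stool. The seat height is 426 mm.

A 274×290×34 slab at z = 392 on four corner posts — a stool. The seat top is 392 + 34 = 426 mm.


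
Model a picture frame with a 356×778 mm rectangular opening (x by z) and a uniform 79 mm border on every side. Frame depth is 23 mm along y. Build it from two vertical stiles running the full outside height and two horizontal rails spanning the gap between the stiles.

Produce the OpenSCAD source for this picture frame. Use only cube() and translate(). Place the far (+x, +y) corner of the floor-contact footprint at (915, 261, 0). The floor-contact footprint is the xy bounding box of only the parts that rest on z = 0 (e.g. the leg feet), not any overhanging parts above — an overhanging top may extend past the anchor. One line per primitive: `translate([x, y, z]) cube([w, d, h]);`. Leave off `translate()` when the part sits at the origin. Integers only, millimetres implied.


translate([401, 238, 0]) cube([79, 23, 936]);
translate([836, 238, 0]) cube([79, 23, 936]);
translate([480, 238, 0]) cube([356, 23, 79]);
translate([480, 238, 857]) cube([356, 23, 79]);
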